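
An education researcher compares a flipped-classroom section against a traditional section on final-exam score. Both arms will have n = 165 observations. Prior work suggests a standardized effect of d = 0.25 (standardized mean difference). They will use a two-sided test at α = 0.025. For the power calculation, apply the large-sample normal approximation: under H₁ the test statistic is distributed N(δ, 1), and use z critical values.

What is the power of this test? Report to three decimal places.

Power ≈ 0.512

Noncentrality parameter: δ = d·√(n/2) = 0.25 × √(165/2) = 2.2707
Two-sided α = 0.025 → critical value z_{0.0125} = 2.241.
Power = Φ(δ − 2.241) + Φ(−δ − 2.241) = Φ(0.029) + Φ(-4.512) = 0.5117 + 0.0000 = 0.5117.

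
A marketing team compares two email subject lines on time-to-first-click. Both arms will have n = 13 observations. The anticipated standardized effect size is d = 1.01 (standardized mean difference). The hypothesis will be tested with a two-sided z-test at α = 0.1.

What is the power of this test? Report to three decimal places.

Noncentrality parameter: δ = d·√(n/2) = 1.01 × √(13/2) = 2.5750
Two-sided α = 0.1 → critical value z_{0.05} = 1.645.
Power = Φ(δ − 1.645) + Φ(−δ − 1.645) = Φ(0.930) + Φ(-4.220) = 0.8239 + 0.0000 = 0.8239.

Power ≈ 0.824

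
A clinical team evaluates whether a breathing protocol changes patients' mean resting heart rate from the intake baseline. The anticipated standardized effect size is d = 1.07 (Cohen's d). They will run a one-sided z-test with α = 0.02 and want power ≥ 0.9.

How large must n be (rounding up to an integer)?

n = 10

Set Φ(δ − 2.054) = 0.9; then δ − 2.054 = Φ⁻¹(0.9) = 1.282, giving δ = 3.335.
δ = d·√n ⇒ n = (δ/d)² = (3.335 / 1.07)² = 9.72.
Rounding up, n = 10.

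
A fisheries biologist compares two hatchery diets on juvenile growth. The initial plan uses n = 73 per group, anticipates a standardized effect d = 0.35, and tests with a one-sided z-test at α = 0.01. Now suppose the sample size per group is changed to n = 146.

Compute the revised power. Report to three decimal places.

Power ≈ 0.747

With n = 146 per group: δ = d·√(n/2) = 0.35 × √(146/2) = 2.9904. Critical value z_{0.01} = 2.326.
Revised power = Φ(δ − 2.326) = Φ(0.664) = 0.7467.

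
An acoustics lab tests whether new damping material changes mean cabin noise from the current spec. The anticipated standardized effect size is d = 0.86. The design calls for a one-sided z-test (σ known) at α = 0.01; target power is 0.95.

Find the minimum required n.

Set Φ(δ − 2.326) = 0.95; then δ − 2.326 = Φ⁻¹(0.95) = 1.645, giving δ = 3.971.
δ = d·√n ⇒ n = (δ/d)² = (3.971 / 0.86)² = 21.32.
Rounding up, n = 22.

n = 22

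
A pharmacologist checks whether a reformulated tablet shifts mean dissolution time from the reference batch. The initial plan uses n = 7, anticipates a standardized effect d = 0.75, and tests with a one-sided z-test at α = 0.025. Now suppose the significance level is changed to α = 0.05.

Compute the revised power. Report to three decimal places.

Power ≈ 0.633

δ = d·√n = 0.75 × √7 = 1.9843 (unchanged). New critical value: z_{0.05} = 1.645.
Revised power = P(Z > 1.645 − δ) = Φ(0.339) = 0.6329.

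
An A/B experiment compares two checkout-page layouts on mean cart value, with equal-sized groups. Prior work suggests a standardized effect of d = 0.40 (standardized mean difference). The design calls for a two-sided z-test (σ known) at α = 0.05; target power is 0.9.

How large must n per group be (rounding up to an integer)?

n = 132 per group

For power 0.9 need Φ(δ − z_{0.025}) = 0.9, so δ = z_{0.025} + z_{0.10} = 1.960 + 1.282 = 3.242.
(Ignoring the negligible lower-tail rejection probability gives the usual closed-form inversion.)
δ = d·√(n/2) ⇒ n = 2(δ/d)² = 2 × (3.242 / 0.40)² = 131.34.
Rounding up, n = 132 per group.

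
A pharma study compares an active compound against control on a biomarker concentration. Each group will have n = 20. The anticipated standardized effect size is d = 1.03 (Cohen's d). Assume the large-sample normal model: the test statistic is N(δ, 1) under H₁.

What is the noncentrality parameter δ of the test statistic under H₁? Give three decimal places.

δ ≈ 3.257

The noncentrality parameter scales effect size by the design's sample-size factor: δ = d·√(n/2) = 1.03 × √(20/2) = 3.2571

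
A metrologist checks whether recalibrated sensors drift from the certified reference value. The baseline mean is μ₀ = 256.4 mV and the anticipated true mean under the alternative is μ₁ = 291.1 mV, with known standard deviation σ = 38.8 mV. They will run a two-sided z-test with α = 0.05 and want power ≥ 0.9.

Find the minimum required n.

n = 14

Standardized effect: d = |μ₁ − μ₀| / σ = |291.1 − 256.4| / 38.8 = 0.8943
Set Φ(δ − 1.960) = 0.9; then δ − 1.960 = Φ⁻¹(0.9) = 1.282, giving δ = 3.242.
(For δ > 0 the lower-tail rejection region contributes negligibly to power, so the one-term inversion is standard.)
δ = d·√n ⇒ n = (δ/d)² = (3.242 / 0.8943)² = 13.14.
Rounding up, n = 14.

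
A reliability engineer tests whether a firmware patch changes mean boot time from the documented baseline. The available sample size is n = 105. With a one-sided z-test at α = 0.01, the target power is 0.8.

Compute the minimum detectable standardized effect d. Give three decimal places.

Need Φ(δ − 2.326) = 0.8, so δ = 2.326 + 0.842 = 3.168.
δ = d·√n ⇒ d = δ/√n = 3.168/√105 = 0.3092.

d ≈ 0.309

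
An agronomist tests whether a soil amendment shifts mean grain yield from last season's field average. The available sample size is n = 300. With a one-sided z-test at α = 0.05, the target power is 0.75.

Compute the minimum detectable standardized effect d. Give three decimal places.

Need Φ(δ − 1.645) = 0.75, so δ = 1.645 + 0.674 = 2.319.
δ = d·√n ⇒ d = δ/√n = 2.319/√300 = 0.1339.

d ≈ 0.134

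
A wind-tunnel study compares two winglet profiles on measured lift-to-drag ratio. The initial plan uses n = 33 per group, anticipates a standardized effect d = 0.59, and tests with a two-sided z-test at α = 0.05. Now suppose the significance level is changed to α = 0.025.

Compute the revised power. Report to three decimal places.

Power ≈ 0.562

δ = d·√(n/2) = 0.59 × √(33/2) = 2.3966 (unchanged). New critical value: z_{0.0125} = 2.241.
Revised power = Φ(δ − 2.241) + Φ(−δ − 2.241) = Φ(0.155) + Φ(-4.638) = 0.5617 + 0.0000 = 0.5617.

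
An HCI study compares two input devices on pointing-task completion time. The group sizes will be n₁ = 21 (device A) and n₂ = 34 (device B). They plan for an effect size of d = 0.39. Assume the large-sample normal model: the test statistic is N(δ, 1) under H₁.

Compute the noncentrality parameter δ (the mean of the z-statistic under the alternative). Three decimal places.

δ ≈ 1.405

δ = d / √(1/n₁ + 1/n₂) = 0.39 / √(1/21 + 1/34) = 1.4052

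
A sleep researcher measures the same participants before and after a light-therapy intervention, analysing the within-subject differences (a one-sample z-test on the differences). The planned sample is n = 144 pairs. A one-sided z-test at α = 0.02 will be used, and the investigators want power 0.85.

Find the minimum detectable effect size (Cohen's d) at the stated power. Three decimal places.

Need Φ(δ − 2.054) = 0.85, so δ = 2.054 + 1.036 = 3.090.
δ = d·√n ⇒ d = δ/√n = 3.090/√144 = 0.2575.

d ≈ 0.258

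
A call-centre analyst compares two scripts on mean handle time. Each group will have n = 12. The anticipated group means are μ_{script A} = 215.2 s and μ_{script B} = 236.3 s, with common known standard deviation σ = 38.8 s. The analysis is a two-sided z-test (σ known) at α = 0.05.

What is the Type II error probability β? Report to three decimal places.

β ≈ 0.734

Standardized effect: d = |μ_{script A} − μ_{script B}| / σ = |215.2 − 236.3| / 38.8 = 0.5438
Noncentrality parameter: λ = d·√(n/2) = 0.5438 × √(12/2) = 1.3321
Critical value for a two-sided test at α = 0.05: z_{α/2} = 1.960.
Power = Φ(λ − 1.960) + Φ(−λ − 1.960) = Φ(-0.628) + Φ(-3.292) = 0.2650 + 0.0005 = 0.2655.
Type II error: β = 1 − power = 1 − 0.2655 = 0.7345.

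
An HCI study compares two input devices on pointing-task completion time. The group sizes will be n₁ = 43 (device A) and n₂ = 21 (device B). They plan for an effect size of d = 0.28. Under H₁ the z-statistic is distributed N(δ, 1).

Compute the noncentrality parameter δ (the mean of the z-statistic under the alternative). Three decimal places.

δ ≈ 1.052

The noncentrality parameter scales effect size by the design's sample-size factor: δ = d / √(1/n₁ + 1/n₂) = 0.28 / √(1/43 + 1/21) = 1.0517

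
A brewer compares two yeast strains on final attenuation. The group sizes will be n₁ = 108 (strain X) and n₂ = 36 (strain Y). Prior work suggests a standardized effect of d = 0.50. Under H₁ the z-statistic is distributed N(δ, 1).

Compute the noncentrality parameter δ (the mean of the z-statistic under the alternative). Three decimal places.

The noncentrality parameter scales effect size by the design's sample-size factor: δ = d / √(1/n₁ + 1/n₂) = 0.50 / √(1/108 + 1/36) = 2.5981

δ ≈ 2.598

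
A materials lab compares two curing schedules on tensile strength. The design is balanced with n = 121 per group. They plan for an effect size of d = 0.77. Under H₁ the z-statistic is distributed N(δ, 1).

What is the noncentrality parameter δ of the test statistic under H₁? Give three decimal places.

The noncentrality parameter scales effect size by the design's sample-size factor: δ = d·√(n/2) = 0.77 × √(121/2) = 5.9892

δ ≈ 5.989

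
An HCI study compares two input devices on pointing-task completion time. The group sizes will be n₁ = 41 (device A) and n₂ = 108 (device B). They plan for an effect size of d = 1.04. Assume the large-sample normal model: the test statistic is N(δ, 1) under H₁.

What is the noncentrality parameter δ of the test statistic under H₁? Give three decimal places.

δ ≈ 5.669

The noncentrality parameter scales effect size by the design's sample-size factor: δ = d / √(1/n₁ + 1/n₂) = 1.04 / √(1/41 + 1/108) = 5.6695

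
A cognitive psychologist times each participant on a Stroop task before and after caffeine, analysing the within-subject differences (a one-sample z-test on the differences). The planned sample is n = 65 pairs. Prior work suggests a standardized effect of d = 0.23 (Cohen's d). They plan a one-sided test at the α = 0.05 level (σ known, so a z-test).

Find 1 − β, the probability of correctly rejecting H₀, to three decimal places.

Power ≈ 0.583

Noncentrality parameter: δ = d·√n = 0.23 × √65 = 1.8543
One-sided α = 0.05 → critical value z_{0.05} = 1.645.
Power = P(Z > 1.645 − δ) = Φ(0.209) = 0.5830.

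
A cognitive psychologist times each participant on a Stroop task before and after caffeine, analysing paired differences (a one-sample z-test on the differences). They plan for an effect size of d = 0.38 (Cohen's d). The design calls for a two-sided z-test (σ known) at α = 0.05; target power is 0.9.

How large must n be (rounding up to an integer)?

n = 73

Set Φ(δ − 1.960) = 0.9; then δ − 1.960 = Φ⁻¹(0.9) = 1.282, giving δ = 3.242.
(The Φ(−δ − z_{α/2}) term is vanishingly small for δ > 0 and is dropped in the standard sample-size formula.)
δ = d·√n ⇒ n = (δ/d)² = (3.242 / 0.38)² = 72.77.
Rounding up, n = 73.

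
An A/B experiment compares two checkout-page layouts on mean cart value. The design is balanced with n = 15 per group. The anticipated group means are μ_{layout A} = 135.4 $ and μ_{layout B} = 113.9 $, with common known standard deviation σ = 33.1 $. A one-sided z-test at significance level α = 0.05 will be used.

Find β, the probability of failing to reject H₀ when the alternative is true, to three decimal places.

Standardized effect: d = |μ_{layout A} − μ_{layout B}| / σ = |135.4 − 113.9| / 33.1 = 0.6495
Noncentrality parameter: δ = d·√(n/2) = 0.6495 × √(15/2) = 1.7789
Critical value for a one-sided test at α = 0.05: z_α = 1.645.
Power = Φ(δ − 1.645) = Φ(0.134) = 0.5533.
Type II error: β = 1 − power = 1 − 0.5533 = 0.4467.

β ≈ 0.447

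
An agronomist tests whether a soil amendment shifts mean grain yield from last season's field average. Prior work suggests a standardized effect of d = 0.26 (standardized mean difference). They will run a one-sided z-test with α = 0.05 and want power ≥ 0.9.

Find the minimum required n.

For power 0.9 need Φ(δ − z_{0.05}) = 0.9, so δ = z_{0.05} + z_{0.10} = 1.645 + 1.282 = 2.926.
δ = d·√n ⇒ n = (δ/d)² = (2.926 / 0.26)² = 126.68.
Round up to the next whole unit.

n = 127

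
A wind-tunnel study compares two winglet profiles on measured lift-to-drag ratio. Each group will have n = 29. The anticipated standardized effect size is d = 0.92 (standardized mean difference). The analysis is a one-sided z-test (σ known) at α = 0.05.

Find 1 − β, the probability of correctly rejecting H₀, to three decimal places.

Noncentrality parameter: δ = d·√(n/2) = 0.92 × √(29/2) = 3.5033
One-sided α = 0.05 → critical value z_{0.05} = 1.645.
Power = Φ(δ − 1.645) = Φ(1.858) = 0.9684.

Power ≈ 0.968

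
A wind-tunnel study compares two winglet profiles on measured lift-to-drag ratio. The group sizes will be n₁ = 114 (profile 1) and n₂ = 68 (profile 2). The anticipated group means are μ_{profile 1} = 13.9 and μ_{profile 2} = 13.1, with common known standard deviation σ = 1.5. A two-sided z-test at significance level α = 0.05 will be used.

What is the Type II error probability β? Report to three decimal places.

Standardized effect: d = |μ_{profile 1} − μ_{profile 2}| / σ = |13.9 − 13.1| / 1.5 = 0.5333
Noncentrality parameter: δ = d / √(1/n₁ + 1/n₂) = 0.5333 / √(1/114 + 1/68) = 3.4807
Two-sided α = 0.05 → critical value z_{0.025} = 1.960.
Power = Φ(δ − 1.960) + Φ(−δ − 1.960) = Φ(1.521) + Φ(-5.441) = 0.9358 + 0.0000 = 0.9358.
Type II error: β = 1 − power = 1 − 0.9358 = 0.0642.

β ≈ 0.064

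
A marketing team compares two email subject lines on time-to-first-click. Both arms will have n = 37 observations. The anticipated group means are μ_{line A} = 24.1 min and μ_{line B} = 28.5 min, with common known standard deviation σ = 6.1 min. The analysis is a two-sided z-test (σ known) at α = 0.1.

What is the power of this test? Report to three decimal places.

Standardized effect: d = |μ_{line A} − μ_{line B}| / σ = |24.1 − 28.5| / 6.1 = 0.7213
Noncentrality parameter: δ = d·√(n/2) = 0.7213 × √(37/2) = 3.1025
Critical value for a two-sided test at α = 0.1: z_{α/2} = 1.645.
Power = Φ(δ − 1.645) + Φ(−δ − 1.645) = Φ(1.458) + Φ(-4.747) = 0.9275 + 0.0000 = 0.9275.

Power ≈ 0.928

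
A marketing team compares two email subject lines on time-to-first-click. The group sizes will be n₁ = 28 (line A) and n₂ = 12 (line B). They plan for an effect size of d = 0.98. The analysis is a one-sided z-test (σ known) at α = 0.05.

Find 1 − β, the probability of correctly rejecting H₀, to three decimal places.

Noncentrality parameter: δ = d / √(1/n₁ + 1/n₂) = 0.98 / √(1/28 + 1/12) = 2.8403
Critical value for a one-sided test at α = 0.05: z_α = 1.645.
Power = P(Z > 1.645 − δ) = Φ(1.195) = 0.8840.

Power ≈ 0.884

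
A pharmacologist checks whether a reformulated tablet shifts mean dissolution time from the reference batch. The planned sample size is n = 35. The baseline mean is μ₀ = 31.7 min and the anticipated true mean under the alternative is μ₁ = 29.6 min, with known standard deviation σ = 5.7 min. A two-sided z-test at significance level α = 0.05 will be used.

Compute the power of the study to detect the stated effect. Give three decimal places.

Power ≈ 0.587

Standardized effect: d = |μ₁ − μ₀| / σ = |29.6 − 31.7| / 5.7 = 0.3684
Noncentrality parameter: δ = d·√n = 0.3684 × √35 = 2.1796
Critical value for a two-sided test at α = 0.05: z_{α/2} = 1.960.
Power = Φ(δ − 1.960) + Φ(−δ − 1.960) = Φ(0.220) + Φ(-4.140) = 0.5869 + 0.0000 = 0.5869.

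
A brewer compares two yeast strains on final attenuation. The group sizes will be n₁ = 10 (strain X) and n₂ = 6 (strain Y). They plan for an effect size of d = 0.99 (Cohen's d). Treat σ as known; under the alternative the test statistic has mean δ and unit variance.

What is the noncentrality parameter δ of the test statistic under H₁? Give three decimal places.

δ = d / √(1/n₁ + 1/n₂) = 0.99 / √(1/10 + 1/6) = 1.9171

δ ≈ 1.917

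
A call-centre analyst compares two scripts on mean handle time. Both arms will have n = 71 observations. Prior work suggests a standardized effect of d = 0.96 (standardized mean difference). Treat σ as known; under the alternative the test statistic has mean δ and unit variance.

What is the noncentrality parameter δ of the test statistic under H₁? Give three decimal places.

δ ≈ 5.720

δ = d·√(n/2) = 0.96 × √(71/2) = 5.7199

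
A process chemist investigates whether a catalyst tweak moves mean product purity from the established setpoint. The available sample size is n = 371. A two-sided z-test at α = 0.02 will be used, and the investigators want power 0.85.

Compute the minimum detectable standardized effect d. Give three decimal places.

d ≈ 0.175

Required noncentrality: δ = z_{0.01} + z_{0.15} = 2.326 + 1.036 = 3.363.
(Lower-tail contribution to power is negligible for δ > 0.)
δ = d·√n ⇒ d = δ/√n = 3.363/√371 = 0.1746.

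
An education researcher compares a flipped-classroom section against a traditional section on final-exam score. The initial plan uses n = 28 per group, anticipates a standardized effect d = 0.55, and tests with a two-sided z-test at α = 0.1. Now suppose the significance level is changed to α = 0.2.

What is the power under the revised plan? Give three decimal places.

δ = d·√(n/2) = 0.55 × √(28/2) = 2.0579 (unchanged). New critical value: z_{0.1} = 1.282.
Revised power = Φ(δ − 1.282) + Φ(−δ − 1.282) = Φ(0.776) + Φ(-3.339) = 0.7812 + 0.0004 = 0.7817.

Power ≈ 0.782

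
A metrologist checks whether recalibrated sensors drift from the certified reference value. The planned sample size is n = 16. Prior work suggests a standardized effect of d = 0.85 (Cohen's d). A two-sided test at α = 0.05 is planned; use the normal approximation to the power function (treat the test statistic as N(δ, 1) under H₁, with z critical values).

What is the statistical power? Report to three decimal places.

Power ≈ 0.925

Noncentrality parameter: δ = d·√n = 0.85 × √16 = 3.4000
Critical value for a two-sided test at α = 0.05: z_{α/2} = 1.960.
Power = Φ(δ − 1.960) + Φ(−δ − 1.960) = Φ(1.440) + Φ(-5.360) = 0.9251 + 0.0000 = 0.9251.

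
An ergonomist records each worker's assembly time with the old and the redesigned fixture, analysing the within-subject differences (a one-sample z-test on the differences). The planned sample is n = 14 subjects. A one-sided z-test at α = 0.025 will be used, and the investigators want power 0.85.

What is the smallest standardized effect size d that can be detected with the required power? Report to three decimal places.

d ≈ 0.801

Required noncentrality: δ = z_{0.025} + z_{0.15} = 1.960 + 1.036 = 2.996.
δ = d·√n ⇒ d = δ/√n = 2.996/√14 = 0.8008.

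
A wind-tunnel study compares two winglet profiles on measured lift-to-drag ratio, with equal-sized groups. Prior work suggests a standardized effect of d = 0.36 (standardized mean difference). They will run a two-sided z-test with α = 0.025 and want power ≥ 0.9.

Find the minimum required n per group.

n = 192 per group

Set Φ(δ − 2.241) = 0.9; then δ − 2.241 = Φ⁻¹(0.9) = 1.282, giving δ = 3.523.
(For δ > 0 the lower-tail rejection region contributes negligibly to power, so the one-term inversion is standard.)
δ = d·√(n/2) ⇒ n = 2(δ/d)² = 2 × (3.523 / 0.36)² = 191.53.
Round up to the next whole unit.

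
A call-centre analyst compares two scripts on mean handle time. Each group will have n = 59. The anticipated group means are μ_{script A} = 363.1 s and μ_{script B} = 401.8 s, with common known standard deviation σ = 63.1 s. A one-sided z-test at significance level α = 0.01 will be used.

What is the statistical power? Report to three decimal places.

Power ≈ 0.843

Standardized effect: d = |μ_{script A} − μ_{script B}| / σ = |363.1 − 401.8| / 63.1 = 0.6133
Noncentrality parameter: δ = d·√(n/2) = 0.6133 × √(59/2) = 3.3311
Critical value for a one-sided test at α = 0.01: z_α = 2.326.
Power = Φ(δ − 2.326) = Φ(1.005) = 0.8425.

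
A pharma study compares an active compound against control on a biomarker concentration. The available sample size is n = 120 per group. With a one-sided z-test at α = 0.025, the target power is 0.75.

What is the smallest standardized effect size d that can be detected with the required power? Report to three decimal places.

d ≈ 0.340

Need Φ(δ − 1.960) = 0.75, so δ = 1.960 + 0.674 = 2.634.
δ = d·√(n/2) ⇒ d = δ/√(n/2) = 2.634/√(120/2) = 0.3401.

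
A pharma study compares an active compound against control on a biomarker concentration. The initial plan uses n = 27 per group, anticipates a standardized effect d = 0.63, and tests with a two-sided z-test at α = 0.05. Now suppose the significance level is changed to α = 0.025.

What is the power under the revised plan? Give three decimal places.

δ = d·√(n/2) = 0.63 × √(27/2) = 2.3148 (unchanged). New critical value: z_{0.0125} = 2.241.
Revised power = Φ(δ − 2.241) + Φ(−δ − 2.241) = Φ(0.073) + Φ(-4.556) = 0.5292 + 0.0000 = 0.5292.

Power ≈ 0.529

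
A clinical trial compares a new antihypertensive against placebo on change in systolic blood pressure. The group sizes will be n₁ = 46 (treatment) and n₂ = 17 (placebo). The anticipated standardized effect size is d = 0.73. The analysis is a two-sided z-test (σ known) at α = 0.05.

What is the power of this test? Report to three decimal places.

Power ≈ 0.730

Noncentrality parameter: δ = d / √(1/n₁ + 1/n₂) = 0.73 / √(1/46 + 1/17) = 2.5719
Two-sided α = 0.05 → critical value z_{0.025} = 1.960.
Power = Φ(δ − 1.960) + Φ(−δ − 1.960) = Φ(0.612) + Φ(-4.532) = 0.7297 + 0.0000 = 0.7297.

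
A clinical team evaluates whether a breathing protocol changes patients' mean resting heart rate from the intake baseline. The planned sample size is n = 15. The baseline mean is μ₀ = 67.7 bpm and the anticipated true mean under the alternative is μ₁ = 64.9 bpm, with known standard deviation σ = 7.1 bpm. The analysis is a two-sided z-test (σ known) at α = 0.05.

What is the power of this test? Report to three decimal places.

Power ≈ 0.333

Standardized effect: d = |μ₁ − μ₀| / σ = |64.9 − 67.7| / 7.1 = 0.3944
Noncentrality parameter: δ = d·√n = 0.3944 × √15 = 1.5274
Critical value for a two-sided test at α = 0.05: z_{α/2} = 1.960.
Power = Φ(δ − 1.960) + Φ(−δ − 1.960) = Φ(-0.433) + Φ(-3.487) = 0.3327 + 0.0002 = 0.3329.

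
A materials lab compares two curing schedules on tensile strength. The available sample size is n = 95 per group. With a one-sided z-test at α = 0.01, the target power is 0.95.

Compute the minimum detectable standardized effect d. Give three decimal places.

d ≈ 0.576

Need Φ(δ − 2.326) = 0.95, so δ = 2.326 + 1.645 = 3.971.
δ = d·√(n/2) ⇒ d = δ/√(n/2) = 3.971/√(95/2) = 0.5762.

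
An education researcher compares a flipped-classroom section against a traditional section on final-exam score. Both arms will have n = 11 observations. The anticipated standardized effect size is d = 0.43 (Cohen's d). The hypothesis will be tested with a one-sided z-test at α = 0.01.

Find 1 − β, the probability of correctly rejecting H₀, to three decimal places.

Noncentrality parameter: δ = d·√(n/2) = 0.43 × √(11/2) = 1.0084
Critical value for a one-sided test at α = 0.01: z_α = 2.326.
Power = Φ(δ − 2.326) = Φ(-1.318) = 0.0938.

Power ≈ 0.094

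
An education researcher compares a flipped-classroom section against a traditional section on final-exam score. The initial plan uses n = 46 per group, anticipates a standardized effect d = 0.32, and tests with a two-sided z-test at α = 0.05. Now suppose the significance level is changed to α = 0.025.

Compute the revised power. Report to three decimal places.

Power ≈ 0.240

δ = d·√(n/2) = 0.32 × √(46/2) = 1.5347 (unchanged). New critical value: z_{0.0125} = 2.241.
Revised power = Φ(δ − 2.241) + Φ(−δ − 2.241) = Φ(-0.707) + Φ(-3.776) = 0.2399 + 0.0001 = 0.2399.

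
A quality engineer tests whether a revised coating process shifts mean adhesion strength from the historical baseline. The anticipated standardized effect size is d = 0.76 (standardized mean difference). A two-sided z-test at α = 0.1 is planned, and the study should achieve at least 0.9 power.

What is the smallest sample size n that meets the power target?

n = 15

Set Φ(δ − 1.645) = 0.9; then δ − 1.645 = Φ⁻¹(0.9) = 1.282, giving δ = 2.926.
(Ignoring the negligible lower-tail rejection probability gives the usual closed-form inversion.)
δ = d·√n ⇒ n = (δ/d)² = (2.926 / 0.76)² = 14.83.
Rounding up, n = 15.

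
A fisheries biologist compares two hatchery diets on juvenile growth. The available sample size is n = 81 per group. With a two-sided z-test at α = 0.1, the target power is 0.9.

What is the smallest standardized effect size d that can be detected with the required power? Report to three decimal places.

d ≈ 0.460

Need Φ(δ − 1.645) = 0.9, so δ = 1.645 + 1.282 = 2.926.
(The second rejection-region term Φ(−δ − z_{α/2}) is negligible and dropped.)
δ = d·√(n/2) ⇒ d = δ/√(n/2) = 2.926/√(81/2) = 0.4598.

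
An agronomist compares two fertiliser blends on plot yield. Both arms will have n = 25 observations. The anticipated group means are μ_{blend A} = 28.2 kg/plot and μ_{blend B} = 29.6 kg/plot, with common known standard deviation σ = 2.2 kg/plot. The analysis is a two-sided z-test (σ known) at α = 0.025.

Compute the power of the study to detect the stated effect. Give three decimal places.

Power ≈ 0.503

Standardized effect: d = |μ_{blend A} − μ_{blend B}| / σ = |28.2 − 29.6| / 2.2 = 0.6364
Noncentrality parameter: δ = d·√(n/2) = 0.6364 × √(25/2) = 2.2499
Two-sided α = 0.025 → critical value z_{0.0125} = 2.241.
Power = Φ(δ − 2.241) + Φ(−δ − 2.241) = Φ(0.008) + Φ(-4.491) = 0.5034 + 0.0000 = 0.5034.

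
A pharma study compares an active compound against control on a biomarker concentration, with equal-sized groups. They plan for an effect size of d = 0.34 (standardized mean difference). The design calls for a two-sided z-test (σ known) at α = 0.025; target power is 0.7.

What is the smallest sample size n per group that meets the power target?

n = 133 per group

For power 0.7 need Φ(δ − z_{0.0125}) = 0.7, so δ = z_{0.0125} + z_{0.30} = 2.241 + 0.524 = 2.766.
(The Φ(−δ − z_{α/2}) term is vanishingly small for δ > 0 and is dropped in the standard sample-size formula.)
δ = d·√(n/2) ⇒ n = 2(δ/d)² = 2 × (2.766 / 0.34)² = 132.35.
Round up to the next whole unit.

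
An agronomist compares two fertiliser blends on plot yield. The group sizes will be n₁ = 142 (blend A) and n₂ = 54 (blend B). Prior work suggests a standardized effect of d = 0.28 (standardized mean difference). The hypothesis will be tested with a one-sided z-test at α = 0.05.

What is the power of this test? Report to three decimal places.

Power ≈ 0.542

Noncentrality parameter: δ = d / √(1/n₁ + 1/n₂) = 0.28 / √(1/142 + 1/54) = 1.7513
Critical value for a one-sided test at α = 0.05: z_α = 1.645.
Power = Φ(δ − 1.645) = Φ(0.106) = 0.5424.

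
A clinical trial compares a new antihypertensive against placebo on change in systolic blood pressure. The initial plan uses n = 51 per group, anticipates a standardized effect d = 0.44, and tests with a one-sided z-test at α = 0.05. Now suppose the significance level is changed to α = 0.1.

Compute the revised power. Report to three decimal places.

Power ≈ 0.826

δ = d·√(n/2) = 0.44 × √(51/2) = 2.2219 (unchanged). New critical value: z_{0.1} = 1.282.
Revised power = Φ(δ − 1.282) = Φ(0.940) = 0.8265.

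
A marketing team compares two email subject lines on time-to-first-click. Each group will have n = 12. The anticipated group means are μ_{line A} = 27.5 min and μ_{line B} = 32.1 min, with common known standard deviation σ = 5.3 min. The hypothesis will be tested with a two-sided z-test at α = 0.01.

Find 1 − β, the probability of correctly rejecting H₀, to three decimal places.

Power ≈ 0.326

Standardized effect: d = |μ_{line A} − μ_{line B}| / σ = |27.5 − 32.1| / 5.3 = 0.8679
Noncentrality parameter: δ = d·√(n/2) = 0.8679 × √(12/2) = 2.1260
Two-sided α = 0.01 → critical value z_{0.005} = 2.576.
Power = Φ(δ − 2.576) + Φ(−δ − 2.576) = Φ(-0.450) + Φ(-4.702) = 0.3264 + 0.0000 = 0.3264.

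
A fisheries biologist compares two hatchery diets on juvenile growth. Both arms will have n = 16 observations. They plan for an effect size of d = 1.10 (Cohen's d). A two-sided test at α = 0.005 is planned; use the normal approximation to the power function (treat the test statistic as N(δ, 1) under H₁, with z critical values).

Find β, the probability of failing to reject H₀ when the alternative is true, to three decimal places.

Noncentrality parameter: δ = d·√(n/2) = 1.10 × √(16/2) = 3.1113
Two-sided α = 0.005 → critical value z_{0.0025} = 2.807.
Power = Φ(δ − 2.807) + Φ(−δ − 2.807) = Φ(0.304) + Φ(-5.918) = 0.6195 + 0.0000 = 0.6195.
Type II error: β = 1 − power = 1 − 0.6195 = 0.3805.

β ≈ 0.380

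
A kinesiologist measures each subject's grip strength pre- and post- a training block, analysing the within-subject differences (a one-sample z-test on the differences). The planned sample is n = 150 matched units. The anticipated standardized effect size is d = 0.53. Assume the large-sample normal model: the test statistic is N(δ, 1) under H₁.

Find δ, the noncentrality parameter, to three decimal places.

δ ≈ 6.491

δ = d·√n = 0.53 × √150 = 6.4911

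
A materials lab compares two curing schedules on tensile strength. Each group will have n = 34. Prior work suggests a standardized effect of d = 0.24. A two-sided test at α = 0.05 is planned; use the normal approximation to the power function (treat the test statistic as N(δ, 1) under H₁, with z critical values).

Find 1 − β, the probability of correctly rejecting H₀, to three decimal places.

Power ≈ 0.168

Noncentrality parameter: δ = d·√(n/2) = 0.24 × √(34/2) = 0.9895
Critical value for a two-sided test at α = 0.05: z_{α/2} = 1.960.
Power = Φ(δ − 1.960) + Φ(−δ − 1.960) = Φ(-0.970) + Φ(-2.950) = 0.1659 + 0.0016 = 0.1675.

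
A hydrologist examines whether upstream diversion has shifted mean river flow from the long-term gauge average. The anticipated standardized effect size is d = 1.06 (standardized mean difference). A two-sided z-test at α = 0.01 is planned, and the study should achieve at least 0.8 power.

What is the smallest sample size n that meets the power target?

n = 11

Set Φ(δ − 2.576) = 0.8; then δ − 2.576 = Φ⁻¹(0.8) = 0.842, giving δ = 3.417.
(Ignoring the negligible lower-tail rejection probability gives the usual closed-form inversion.)
δ = d·√n ⇒ n = (δ/d)² = (3.417 / 1.06)² = 10.39.
Round up to the next whole unit.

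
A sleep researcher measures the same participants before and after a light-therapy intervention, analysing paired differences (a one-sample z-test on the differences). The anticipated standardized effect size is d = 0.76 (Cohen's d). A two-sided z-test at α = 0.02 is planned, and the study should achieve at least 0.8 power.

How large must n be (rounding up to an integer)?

n = 18

For power 0.8 need Φ(δ − z_{0.01}) = 0.8, so δ = z_{0.01} + z_{0.20} = 2.326 + 0.842 = 3.168.
(The Φ(−δ − z_{α/2}) term is vanishingly small for δ > 0 and is dropped in the standard sample-size formula.)
δ = d·√n ⇒ n = (δ/d)² = (3.168 / 0.76)² = 17.38.
Rounding up, n = 18.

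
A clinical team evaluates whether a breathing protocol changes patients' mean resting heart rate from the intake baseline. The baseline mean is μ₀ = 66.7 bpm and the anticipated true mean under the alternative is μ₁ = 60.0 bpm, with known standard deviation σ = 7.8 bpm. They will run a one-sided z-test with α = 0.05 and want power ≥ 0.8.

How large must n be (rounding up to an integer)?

Standardized effect: d = |μ₁ − μ₀| / σ = |60.0 − 66.7| / 7.8 = 0.8590
For power 0.8 need Φ(δ − z_{0.05}) = 0.8, so δ = z_{0.05} + z_{0.20} = 1.645 + 0.842 = 2.486.
δ = d·√n ⇒ n = (δ/d)² = (2.486 / 0.8590)² = 8.38.
Rounding up, n = 9.

n = 9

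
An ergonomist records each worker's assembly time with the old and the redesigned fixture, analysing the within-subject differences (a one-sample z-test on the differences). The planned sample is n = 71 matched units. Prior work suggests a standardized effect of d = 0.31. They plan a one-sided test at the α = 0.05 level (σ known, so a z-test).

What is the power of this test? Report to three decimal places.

Noncentrality parameter: δ = d·√n = 0.31 × √71 = 2.6121
Critical value for a one-sided test at α = 0.05: z_α = 1.645.
Power = P(Z > 1.645 − δ) = Φ(0.967) = 0.8333.

Power ≈ 0.833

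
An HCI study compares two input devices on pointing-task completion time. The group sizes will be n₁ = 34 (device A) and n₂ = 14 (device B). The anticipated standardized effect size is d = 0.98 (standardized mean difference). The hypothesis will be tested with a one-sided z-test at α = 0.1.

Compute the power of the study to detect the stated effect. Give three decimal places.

Power ≈ 0.964

Noncentrality parameter: δ = d / √(1/n₁ + 1/n₂) = 0.98 / √(1/34 + 1/14) = 3.0861
One-sided α = 0.1 → critical value z_{0.1} = 1.282.
Power = P(Z > 1.282 − δ) = Φ(1.805) = 0.9644.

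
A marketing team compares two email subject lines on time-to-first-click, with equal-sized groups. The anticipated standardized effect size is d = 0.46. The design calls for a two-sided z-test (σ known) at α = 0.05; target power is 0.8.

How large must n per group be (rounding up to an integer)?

Set Φ(δ − 1.960) = 0.8; then δ − 1.960 = Φ⁻¹(0.8) = 0.842, giving δ = 2.802.
(The Φ(−δ − z_{α/2}) term is vanishingly small for δ > 0 and is dropped in the standard sample-size formula.)
δ = d·√(n/2) ⇒ n = 2(δ/d)² = 2 × (2.802 / 0.46)² = 74.19.
Round up to the next whole unit.

n = 75 per group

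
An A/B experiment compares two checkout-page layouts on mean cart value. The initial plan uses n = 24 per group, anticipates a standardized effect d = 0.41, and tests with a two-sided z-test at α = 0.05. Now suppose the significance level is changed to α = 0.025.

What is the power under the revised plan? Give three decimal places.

δ = d·√(n/2) = 0.41 × √(24/2) = 1.4203 (unchanged). New critical value: z_{0.0125} = 2.241.
Revised power = Φ(δ − 2.241) + Φ(−δ − 2.241) = Φ(-0.821) + Φ(-3.662) = 0.2058 + 0.0001 = 0.2059.

Power ≈ 0.206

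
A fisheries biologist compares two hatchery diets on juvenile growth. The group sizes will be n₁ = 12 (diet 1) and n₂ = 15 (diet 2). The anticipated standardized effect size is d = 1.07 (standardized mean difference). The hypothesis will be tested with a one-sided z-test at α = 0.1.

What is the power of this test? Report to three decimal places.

Noncentrality parameter: δ = d / √(1/n₁ + 1/n₂) = 1.07 / √(1/12 + 1/15) = 2.7627
Critical value for a one-sided test at α = 0.1: z_α = 1.282.
Power = P(Z > 1.282 − δ) = Φ(1.481) = 0.9307.

Power ≈ 0.931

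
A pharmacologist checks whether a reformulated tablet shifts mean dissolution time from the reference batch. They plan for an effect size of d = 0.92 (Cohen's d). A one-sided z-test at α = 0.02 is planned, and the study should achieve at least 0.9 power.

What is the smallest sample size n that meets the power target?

For power 0.9 need Φ(δ − z_{0.02}) = 0.9, so δ = z_{0.02} + z_{0.10} = 2.054 + 1.282 = 3.335.
δ = d·√n ⇒ n = (δ/d)² = (3.335 / 0.92)² = 13.14.
Round up to the next whole unit.

n = 14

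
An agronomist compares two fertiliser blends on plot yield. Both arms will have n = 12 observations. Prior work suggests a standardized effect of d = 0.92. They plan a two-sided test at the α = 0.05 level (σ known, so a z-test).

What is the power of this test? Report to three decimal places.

Power ≈ 0.615

Noncentrality parameter: δ = d·√(n/2) = 0.92 × √(12/2) = 2.2535
Critical value for a two-sided test at α = 0.05: z_{α/2} = 1.960.
Power = Φ(δ − 1.960) + Φ(−δ − 1.960) = Φ(0.294) + Φ(-4.213) = 0.6155 + 0.0000 = 0.6155.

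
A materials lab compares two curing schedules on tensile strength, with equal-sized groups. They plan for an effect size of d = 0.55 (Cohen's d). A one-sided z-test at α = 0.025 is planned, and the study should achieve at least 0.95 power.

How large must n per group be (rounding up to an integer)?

n = 86 per group

Set Φ(δ − 1.960) = 0.95; then δ − 1.960 = Φ⁻¹(0.95) = 1.645, giving δ = 3.605.
δ = d·√(n/2) ⇒ n = 2(δ/d)² = 2 × (3.605 / 0.55)² = 85.92.
Rounding up, n = 86 per group.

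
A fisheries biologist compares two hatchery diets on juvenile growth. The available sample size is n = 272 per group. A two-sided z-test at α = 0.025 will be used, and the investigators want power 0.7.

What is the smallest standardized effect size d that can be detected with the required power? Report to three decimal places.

d ≈ 0.237

Required noncentrality: δ = z_{0.0125} + z_{0.30} = 2.241 + 0.524 = 2.766.
(The second rejection-region term Φ(−δ − z_{α/2}) is negligible and dropped.)
δ = d·√(n/2) ⇒ d = δ/√(n/2) = 2.766/√(272/2) = 0.2372.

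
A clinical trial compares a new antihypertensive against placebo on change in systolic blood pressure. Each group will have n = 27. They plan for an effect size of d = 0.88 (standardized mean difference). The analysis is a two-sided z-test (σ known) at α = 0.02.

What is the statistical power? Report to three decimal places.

Power ≈ 0.818

Noncentrality parameter: δ = d·√(n/2) = 0.88 × √(27/2) = 3.2333
Two-sided α = 0.02 → critical value z_{0.01} = 2.326.
Power = Φ(δ − 2.326) + Φ(−δ − 2.326) = Φ(0.907) + Φ(-5.560) = 0.8178 + 0.0000 = 0.8178.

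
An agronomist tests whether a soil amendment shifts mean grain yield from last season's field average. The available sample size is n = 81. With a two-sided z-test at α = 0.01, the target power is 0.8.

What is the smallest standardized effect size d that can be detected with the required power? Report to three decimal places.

d ≈ 0.380

Need Φ(δ − 2.576) = 0.8, so δ = 2.576 + 0.842 = 3.417.
(Lower-tail contribution to power is negligible for δ > 0.)
δ = d·√n ⇒ d = δ/√n = 3.417/√81 = 0.3797.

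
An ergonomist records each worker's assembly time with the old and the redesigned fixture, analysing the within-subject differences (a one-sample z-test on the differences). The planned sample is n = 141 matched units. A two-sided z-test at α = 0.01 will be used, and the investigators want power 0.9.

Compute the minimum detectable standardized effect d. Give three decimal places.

Required noncentrality: δ = z_{0.005} + z_{0.10} = 2.576 + 1.282 = 3.857.
(Lower-tail contribution to power is negligible for δ > 0.)
δ = d·√n ⇒ d = δ/√n = 3.857/√141 = 0.3249.

d ≈ 0.325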